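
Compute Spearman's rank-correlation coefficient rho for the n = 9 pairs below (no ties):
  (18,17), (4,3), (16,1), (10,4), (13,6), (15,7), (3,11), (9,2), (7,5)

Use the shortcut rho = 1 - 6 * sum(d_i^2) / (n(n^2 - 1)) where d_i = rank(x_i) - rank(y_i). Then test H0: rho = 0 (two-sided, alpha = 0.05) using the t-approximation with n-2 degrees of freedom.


Step 1: Rank x and y separately (midranks; no ties here).
rank(x): 18->9, 4->2, 16->8, 10->5, 13->6, 15->7, 3->1, 9->4, 7->3
rank(y): 17->9, 3->3, 1->1, 4->4, 6->6, 7->7, 11->8, 2->2, 5->5
Step 2: d_i = R_x(i) - R_y(i); compute d_i^2.
  (9-9)^2=0, (2-3)^2=1, (8-1)^2=49, (5-4)^2=1, (6-6)^2=0, (7-7)^2=0, (1-8)^2=49, (4-2)^2=4, (3-5)^2=4
sum(d^2) = 108.
Step 3: rho = 1 - 6*108 / (9*(9^2 - 1)) = 1 - 648/720 = 0.100000.
Step 4: Under H0, t = rho * sqrt((n-2)/(1-rho^2)) = 0.2659 ~ t(7).
Step 5: Two-sided p-value from the t-distribution with 7 df = 0.797972.
Step 6: alpha = 0.05. fail to reject H0.

rho = 0.1000, p = 0.797972, fail to reject H0 at alpha = 0.05.


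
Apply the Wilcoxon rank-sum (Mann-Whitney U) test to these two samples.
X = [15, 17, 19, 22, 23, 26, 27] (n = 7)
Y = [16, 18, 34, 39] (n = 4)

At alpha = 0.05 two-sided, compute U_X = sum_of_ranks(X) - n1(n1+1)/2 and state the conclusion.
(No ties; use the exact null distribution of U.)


Step 1: Combine and sort all 11 observations; assign midranks.
sorted (value, group): (15,X), (16,Y), (17,X), (18,Y), (19,X), (22,X), (23,X), (26,X), (27,X), (34,Y), (39,Y)
ranks: 15->1, 16->2, 17->3, 18->4, 19->5, 22->6, 23->7, 26->8, 27->9, 34->10, 39->11
Step 2: Rank sum for X: R1 = 1 + 3 + 5 + 6 + 7 + 8 + 9 = 39.
Step 3: U_X = R1 - n1(n1+1)/2 = 39 - 7*8/2 = 39 - 28 = 11.
       U_Y = n1*n2 - U_X = 28 - 11 = 17.
Step 4: No ties, so the exact null distribution of U (based on enumerating the C(11,7) = 330 equally likely rank assignments) gives the two-sided p-value.
Step 5: p-value = 0.648485; compare to alpha = 0.05. fail to reject H0.

U_X = 11, p = 0.648485, fail to reject H0 at alpha = 0.05.


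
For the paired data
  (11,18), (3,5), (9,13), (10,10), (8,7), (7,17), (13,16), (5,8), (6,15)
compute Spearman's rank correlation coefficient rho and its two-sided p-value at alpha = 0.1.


Step 1: Rank x and y separately (midranks; no ties here).
rank(x): 11->8, 3->1, 9->6, 10->7, 8->5, 7->4, 13->9, 5->2, 6->3
rank(y): 18->9, 5->1, 13->5, 10->4, 7->2, 17->8, 16->7, 8->3, 15->6
Step 2: d_i = R_x(i) - R_y(i); compute d_i^2.
  (8-9)^2=1, (1-1)^2=0, (6-5)^2=1, (7-4)^2=9, (5-2)^2=9, (4-8)^2=16, (9-7)^2=4, (2-3)^2=1, (3-6)^2=9
sum(d^2) = 50.
Step 3: rho = 1 - 6*50 / (9*(9^2 - 1)) = 1 - 300/720 = 0.583333.
Step 4: Under H0, t = rho * sqrt((n-2)/(1-rho^2)) = 1.9001 ~ t(7).
Step 5: Two-sided p-value from the t-distribution with 7 df = 0.099186.
Step 6: alpha = 0.1. reject H0.

rho = 0.5833, p = 0.099186, reject H0 at alpha = 0.1.


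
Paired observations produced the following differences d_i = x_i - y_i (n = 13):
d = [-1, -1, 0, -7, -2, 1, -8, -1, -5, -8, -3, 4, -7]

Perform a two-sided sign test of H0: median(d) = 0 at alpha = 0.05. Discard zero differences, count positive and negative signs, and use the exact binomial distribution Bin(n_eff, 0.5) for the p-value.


Step 1: Discard zero differences. Original n = 13; n_eff = number of nonzero differences = 12.
Nonzero differences (with sign): -1, -1, -7, -2, +1, -8, -1, -5, -8, -3, +4, -7
Step 2: Count signs: positive = 2, negative = 10.
Step 3: Under H0: P(positive) = 0.5, so the number of positives S ~ Bin(12, 0.5).
Step 4: Two-sided exact p-value = sum of Bin(12,0.5) probabilities at or below the observed probability = 0.038574.
Step 5: alpha = 0.05. reject H0.

n_eff = 12, pos = 2, neg = 10, p = 0.038574, reject H0.


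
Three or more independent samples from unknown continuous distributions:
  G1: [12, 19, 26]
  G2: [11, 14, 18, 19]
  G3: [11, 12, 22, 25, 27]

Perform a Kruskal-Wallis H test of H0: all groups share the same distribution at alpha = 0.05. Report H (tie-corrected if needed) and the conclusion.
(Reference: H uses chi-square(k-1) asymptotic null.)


Step 1: Combine all N = 12 observations and assign midranks.
sorted (value, group, rank): (11,G2,1.5), (11,G3,1.5), (12,G1,3.5), (12,G3,3.5), (14,G2,5), (18,G2,6), (19,G1,7.5), (19,G2,7.5), (22,G3,9), (25,G3,10), (26,G1,11), (27,G3,12)
Step 2: Sum ranks within each group.
R_1 = 22 (n_1 = 3)
R_2 = 20 (n_2 = 4)
R_3 = 36 (n_3 = 5)
Step 3: H = 12/(N(N+1)) * sum(R_i^2/n_i) - 3(N+1)
     = 12/(12*13) * (22^2/3 + 20^2/4 + 36^2/5) - 3*13
     = 0.076923 * 520.533 - 39
     = 1.041026.
Step 4: Ties present; correction factor C = 1 - 18/(12^3 - 12) = 0.989510. Corrected H = 1.041026 / 0.989510 = 1.052061.
Step 5: Under H0, H ~ chi^2(2); p-value = 0.590946.
Step 6: alpha = 0.05. fail to reject H0.

H = 1.0521, df = 2, p = 0.590946, fail to reject H0.


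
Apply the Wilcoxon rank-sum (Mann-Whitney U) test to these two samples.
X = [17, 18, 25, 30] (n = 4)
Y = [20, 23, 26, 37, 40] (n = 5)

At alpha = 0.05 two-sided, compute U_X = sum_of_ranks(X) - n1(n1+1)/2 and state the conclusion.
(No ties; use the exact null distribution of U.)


Step 1: Combine and sort all 9 observations; assign midranks.
sorted (value, group): (17,X), (18,X), (20,Y), (23,Y), (25,X), (26,Y), (30,X), (37,Y), (40,Y)
ranks: 17->1, 18->2, 20->3, 23->4, 25->5, 26->6, 30->7, 37->8, 40->9
Step 2: Rank sum for X: R1 = 1 + 2 + 5 + 7 = 15.
Step 3: U_X = R1 - n1(n1+1)/2 = 15 - 4*5/2 = 15 - 10 = 5.
       U_Y = n1*n2 - U_X = 20 - 5 = 15.
Step 4: No ties, so the exact null distribution of U (based on enumerating the C(9,4) = 126 equally likely rank assignments) gives the two-sided p-value.
Step 5: p-value = 0.285714; compare to alpha = 0.05. fail to reject H0.

U_X = 5, p = 0.285714, fail to reject H0 at alpha = 0.05.


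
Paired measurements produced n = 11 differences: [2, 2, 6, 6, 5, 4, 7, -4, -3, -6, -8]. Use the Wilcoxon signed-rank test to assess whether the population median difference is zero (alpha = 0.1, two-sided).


Step 1: Drop any zero differences (none here) and take |d_i|.
|d| = [2, 2, 6, 6, 5, 4, 7, 4, 3, 6, 8]
Step 2: Midrank |d_i| (ties get averaged ranks).
ranks: |2|->1.5, |2|->1.5, |6|->8, |6|->8, |5|->6, |4|->4.5, |7|->10, |4|->4.5, |3|->3, |6|->8, |8|->11
Step 3: Attach original signs; sum ranks with positive sign and with negative sign.
W+ = 1.5 + 1.5 + 8 + 8 + 6 + 4.5 + 10 = 39.5
W- = 4.5 + 3 + 8 + 11 = 26.5
(Check: W+ + W- = 66 should equal n(n+1)/2 = 66.)
Step 4: Test statistic W = min(W+, W-) = 26.5.
Step 5: Ties in |d|, so use the tie-corrected normal approximation.
        E[W] = n(n+1)/4 = 11*12/4 = 33.
        Tie groups: |d|=2 (t=2), |d|=4 (t=2), |d|=6 (t=3); sum(t^3 - t) = 36.
        Var[W] = n(n+1)(2n+1)/24 - sum(t^3-t)/48 = 3036/24 - 36/48 = 125.75.
        z = (W - E[W]) / sqrt(Var[W]) = (26.5 - 33) / 11.2138 = -0.5796.
        Two-sided p = 2*Phi(z) = 0.562157.
Step 6: alpha = 0.1. fail to reject H0.

W+ = 39.5, W- = 26.5, W = min = 26.5, p = 0.562157, fail to reject H0.


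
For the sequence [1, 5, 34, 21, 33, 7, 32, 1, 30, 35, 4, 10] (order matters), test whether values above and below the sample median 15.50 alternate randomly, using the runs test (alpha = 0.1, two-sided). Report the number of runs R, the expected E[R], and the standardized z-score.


Step 1: Compute median = 15.50; label A = above, B = below.
Labels in order: BBAAABABAABB  (n_A = 6, n_B = 6)
Step 2: Count runs R = 7.
Step 3: Under H0 (random ordering), E[R] = 2*n_A*n_B/(n_A+n_B) + 1 = 2*6*6/12 + 1 = 7.0000.
        Var[R] = 2*n_A*n_B*(2*n_A*n_B - n_A - n_B) / ((n_A+n_B)^2 * (n_A+n_B-1)) = 4320/1584 = 2.7273.
        SD[R] = 1.6514.
Step 4: R = E[R], so z = 0 with no continuity correction.
Step 5: Two-sided p-value via normal approximation = 2*(1 - Phi(|z|)) = 1.000000.
Step 6: alpha = 0.1. fail to reject H0.

R = 7, z = 0.0000, p = 1.000000, fail to reject H0.


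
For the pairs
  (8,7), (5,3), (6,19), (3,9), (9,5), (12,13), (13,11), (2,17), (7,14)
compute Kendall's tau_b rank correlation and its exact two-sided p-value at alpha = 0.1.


Step 1: Enumerate the 36 unordered pairs (i,j) with i<j and classify each by sign(x_j-x_i) * sign(y_j-y_i).
  (1,2):dx=-3,dy=-4->C; (1,3):dx=-2,dy=+12->D; (1,4):dx=-5,dy=+2->D; (1,5):dx=+1,dy=-2->D
  (1,6):dx=+4,dy=+6->C; (1,7):dx=+5,dy=+4->C; (1,8):dx=-6,dy=+10->D; (1,9):dx=-1,dy=+7->D
  (2,3):dx=+1,dy=+16->C; (2,4):dx=-2,dy=+6->D; (2,5):dx=+4,dy=+2->C; (2,6):dx=+7,dy=+10->C
  (2,7):dx=+8,dy=+8->C; (2,8):dx=-3,dy=+14->D; (2,9):dx=+2,dy=+11->C; (3,4):dx=-3,dy=-10->C
  (3,5):dx=+3,dy=-14->D; (3,6):dx=+6,dy=-6->D; (3,7):dx=+7,dy=-8->D; (3,8):dx=-4,dy=-2->C
  (3,9):dx=+1,dy=-5->D; (4,5):dx=+6,dy=-4->D; (4,6):dx=+9,dy=+4->C; (4,7):dx=+10,dy=+2->C
  (4,8):dx=-1,dy=+8->D; (4,9):dx=+4,dy=+5->C; (5,6):dx=+3,dy=+8->C; (5,7):dx=+4,dy=+6->C
  (5,8):dx=-7,dy=+12->D; (5,9):dx=-2,dy=+9->D; (6,7):dx=+1,dy=-2->D; (6,8):dx=-10,dy=+4->D
  (6,9):dx=-5,dy=+1->D; (7,8):dx=-11,dy=+6->D; (7,9):dx=-6,dy=+3->D; (8,9):dx=+5,dy=-3->D
Step 2: C = 15, D = 21, total pairs = 36.
Step 3: tau = (C - D)/(n(n-1)/2) = (15 - 21)/36 = -0.166667.
Step 4: Exact two-sided p-value (enumerate n! = 362880 permutations of y under H0): p = 0.612202.
Step 5: alpha = 0.1. fail to reject H0.

tau_b = -0.1667 (C=15, D=21), p = 0.612202, fail to reject H0.


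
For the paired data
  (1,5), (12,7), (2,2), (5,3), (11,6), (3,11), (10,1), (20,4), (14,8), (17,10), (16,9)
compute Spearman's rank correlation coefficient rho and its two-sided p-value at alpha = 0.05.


Step 1: Rank x and y separately (midranks; no ties here).
rank(x): 1->1, 12->7, 2->2, 5->4, 11->6, 3->3, 10->5, 20->11, 14->8, 17->10, 16->9
rank(y): 5->5, 7->7, 2->2, 3->3, 6->6, 11->11, 1->1, 4->4, 8->8, 10->10, 9->9
Step 2: d_i = R_x(i) - R_y(i); compute d_i^2.
  (1-5)^2=16, (7-7)^2=0, (2-2)^2=0, (4-3)^2=1, (6-6)^2=0, (3-11)^2=64, (5-1)^2=16, (11-4)^2=49, (8-8)^2=0, (10-10)^2=0, (9-9)^2=0
sum(d^2) = 146.
Step 3: rho = 1 - 6*146 / (11*(11^2 - 1)) = 1 - 876/1320 = 0.336364.
Step 4: Under H0, t = rho * sqrt((n-2)/(1-rho^2)) = 1.0715 ~ t(9).
Step 5: Two-sided p-value from the t-distribution with 9 df = 0.311824.
Step 6: alpha = 0.05. fail to reject H0.

rho = 0.3364, p = 0.311824, fail to reject H0 at alpha = 0.05.


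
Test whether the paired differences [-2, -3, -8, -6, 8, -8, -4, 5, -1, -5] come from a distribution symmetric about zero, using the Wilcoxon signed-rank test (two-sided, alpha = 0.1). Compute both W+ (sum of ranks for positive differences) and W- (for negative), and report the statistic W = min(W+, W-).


Step 1: Drop any zero differences (none here) and take |d_i|.
|d| = [2, 3, 8, 6, 8, 8, 4, 5, 1, 5]
Step 2: Midrank |d_i| (ties get averaged ranks).
ranks: |2|->2, |3|->3, |8|->9, |6|->7, |8|->9, |8|->9, |4|->4, |5|->5.5, |1|->1, |5|->5.5
Step 3: Attach original signs; sum ranks with positive sign and with negative sign.
W+ = 9 + 5.5 = 14.5
W- = 2 + 3 + 9 + 7 + 9 + 4 + 1 + 5.5 = 40.5
(Check: W+ + W- = 55 should equal n(n+1)/2 = 55.)
Step 4: Test statistic W = min(W+, W-) = 14.5.
Step 5: Ties in |d|, so use the tie-corrected normal approximation.
        E[W] = n(n+1)/4 = 10*11/4 = 27.5.
        Tie groups: |d|=5 (t=2), |d|=8 (t=3); sum(t^3 - t) = 30.
        Var[W] = n(n+1)(2n+1)/24 - sum(t^3-t)/48 = 2310/24 - 30/48 = 95.625.
        z = (W - E[W]) / sqrt(Var[W]) = (14.5 - 27.5) / 9.7788 = -1.3294.
        Two-sided p = 2*Phi(z) = 0.183714.
Step 6: alpha = 0.1. fail to reject H0.

W+ = 14.5, W- = 40.5, W = min = 14.5, p = 0.183714, fail to reject H0.


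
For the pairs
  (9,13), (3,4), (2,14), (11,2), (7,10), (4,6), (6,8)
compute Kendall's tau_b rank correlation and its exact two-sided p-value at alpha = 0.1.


Step 1: Enumerate the 21 unordered pairs (i,j) with i<j and classify each by sign(x_j-x_i) * sign(y_j-y_i).
  (1,2):dx=-6,dy=-9->C; (1,3):dx=-7,dy=+1->D; (1,4):dx=+2,dy=-11->D; (1,5):dx=-2,dy=-3->C
  (1,6):dx=-5,dy=-7->C; (1,7):dx=-3,dy=-5->C; (2,3):dx=-1,dy=+10->D; (2,4):dx=+8,dy=-2->D
  (2,5):dx=+4,dy=+6->C; (2,6):dx=+1,dy=+2->C; (2,7):dx=+3,dy=+4->C; (3,4):dx=+9,dy=-12->D
  (3,5):dx=+5,dy=-4->D; (3,6):dx=+2,dy=-8->D; (3,7):dx=+4,dy=-6->D; (4,5):dx=-4,dy=+8->D
  (4,6):dx=-7,dy=+4->D; (4,7):dx=-5,dy=+6->D; (5,6):dx=-3,dy=-4->C; (5,7):dx=-1,dy=-2->C
  (6,7):dx=+2,dy=+2->C
Step 2: C = 10, D = 11, total pairs = 21.
Step 3: tau = (C - D)/(n(n-1)/2) = (10 - 11)/21 = -0.047619.
Step 4: Exact two-sided p-value (enumerate n! = 5040 permutations of y under H0): p = 1.000000.
Step 5: alpha = 0.1. fail to reject H0.

tau_b = -0.0476 (C=10, D=11), p = 1.000000, fail to reject H0.


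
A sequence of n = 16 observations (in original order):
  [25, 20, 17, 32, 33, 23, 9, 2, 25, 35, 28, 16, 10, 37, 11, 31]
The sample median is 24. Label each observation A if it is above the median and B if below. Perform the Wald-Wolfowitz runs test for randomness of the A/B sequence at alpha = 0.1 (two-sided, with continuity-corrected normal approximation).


Step 1: Compute median = 24; label A = above, B = below.
Labels in order: ABBAABBBAAABBABA  (n_A = 8, n_B = 8)
Step 2: Count runs R = 9.
Step 3: Under H0 (random ordering), E[R] = 2*n_A*n_B/(n_A+n_B) + 1 = 2*8*8/16 + 1 = 9.0000.
        Var[R] = 2*n_A*n_B*(2*n_A*n_B - n_A - n_B) / ((n_A+n_B)^2 * (n_A+n_B-1)) = 14336/3840 = 3.7333.
        SD[R] = 1.9322.
Step 4: R = E[R], so z = 0 with no continuity correction.
Step 5: Two-sided p-value via normal approximation = 2*(1 - Phi(|z|)) = 1.000000.
Step 6: alpha = 0.1. fail to reject H0.

R = 9, z = 0.0000, p = 1.000000, fail to reject H0.


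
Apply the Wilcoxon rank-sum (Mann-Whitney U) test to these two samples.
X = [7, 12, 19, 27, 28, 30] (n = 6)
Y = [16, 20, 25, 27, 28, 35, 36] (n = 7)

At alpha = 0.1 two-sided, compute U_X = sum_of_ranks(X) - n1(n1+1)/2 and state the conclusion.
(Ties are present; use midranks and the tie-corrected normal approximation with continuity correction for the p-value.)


Step 1: Combine and sort all 13 observations; assign midranks.
sorted (value, group): (7,X), (12,X), (16,Y), (19,X), (20,Y), (25,Y), (27,X), (27,Y), (28,X), (28,Y), (30,X), (35,Y), (36,Y)
ranks: 7->1, 12->2, 16->3, 19->4, 20->5, 25->6, 27->7.5, 27->7.5, 28->9.5, 28->9.5, 30->11, 35->12, 36->13
Step 2: Rank sum for X: R1 = 1 + 2 + 4 + 7.5 + 9.5 + 11 = 35.
Step 3: U_X = R1 - n1(n1+1)/2 = 35 - 6*7/2 = 35 - 21 = 14.
       U_Y = n1*n2 - U_X = 42 - 14 = 28.
Step 4: Ties are present, so use the tie-corrected normal approximation (with continuity correction) for the p-value.
Step 5: p-value = 0.351785; compare to alpha = 0.1. fail to reject H0.

U_X = 14, p = 0.351785, fail to reject H0 at alpha = 0.1.


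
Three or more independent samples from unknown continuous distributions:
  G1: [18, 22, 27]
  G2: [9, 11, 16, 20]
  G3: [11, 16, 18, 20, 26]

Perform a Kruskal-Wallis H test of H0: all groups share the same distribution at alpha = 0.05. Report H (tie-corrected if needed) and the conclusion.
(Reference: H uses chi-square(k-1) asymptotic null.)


Step 1: Combine all N = 12 observations and assign midranks.
sorted (value, group, rank): (9,G2,1), (11,G2,2.5), (11,G3,2.5), (16,G2,4.5), (16,G3,4.5), (18,G1,6.5), (18,G3,6.5), (20,G2,8.5), (20,G3,8.5), (22,G1,10), (26,G3,11), (27,G1,12)
Step 2: Sum ranks within each group.
R_1 = 28.5 (n_1 = 3)
R_2 = 16.5 (n_2 = 4)
R_3 = 33 (n_3 = 5)
Step 3: H = 12/(N(N+1)) * sum(R_i^2/n_i) - 3(N+1)
     = 12/(12*13) * (28.5^2/3 + 16.5^2/4 + 33^2/5) - 3*13
     = 0.076923 * 556.612 - 39
     = 3.816346.
Step 4: Ties present; correction factor C = 1 - 24/(12^3 - 12) = 0.986014. Corrected H = 3.816346 / 0.986014 = 3.870479.
Step 5: Under H0, H ~ chi^2(2); p-value = 0.144390.
Step 6: alpha = 0.05. fail to reject H0.

H = 3.8705, df = 2, p = 0.144390, fail to reject H0.


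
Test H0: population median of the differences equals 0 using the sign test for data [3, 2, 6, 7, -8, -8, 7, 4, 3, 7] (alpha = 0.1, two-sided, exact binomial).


Step 1: Discard zero differences. Original n = 10; n_eff = number of nonzero differences = 10.
Nonzero differences (with sign): +3, +2, +6, +7, -8, -8, +7, +4, +3, +7
Step 2: Count signs: positive = 8, negative = 2.
Step 3: Under H0: P(positive) = 0.5, so the number of positives S ~ Bin(10, 0.5).
Step 4: Two-sided exact p-value = sum of Bin(10,0.5) probabilities at or below the observed probability = 0.109375.
Step 5: alpha = 0.1. fail to reject H0.

n_eff = 10, pos = 8, neg = 2, p = 0.109375, fail to reject H0.


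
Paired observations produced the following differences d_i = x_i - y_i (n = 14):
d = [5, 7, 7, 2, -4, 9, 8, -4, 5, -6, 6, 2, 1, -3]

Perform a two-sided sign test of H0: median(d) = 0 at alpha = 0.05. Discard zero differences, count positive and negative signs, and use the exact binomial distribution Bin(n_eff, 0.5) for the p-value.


Step 1: Discard zero differences. Original n = 14; n_eff = number of nonzero differences = 14.
Nonzero differences (with sign): +5, +7, +7, +2, -4, +9, +8, -4, +5, -6, +6, +2, +1, -3
Step 2: Count signs: positive = 10, negative = 4.
Step 3: Under H0: P(positive) = 0.5, so the number of positives S ~ Bin(14, 0.5).
Step 4: Two-sided exact p-value = sum of Bin(14,0.5) probabilities at or below the observed probability = 0.179565.
Step 5: alpha = 0.05. fail to reject H0.

n_eff = 14, pos = 10, neg = 4, p = 0.179565, fail to reject H0.


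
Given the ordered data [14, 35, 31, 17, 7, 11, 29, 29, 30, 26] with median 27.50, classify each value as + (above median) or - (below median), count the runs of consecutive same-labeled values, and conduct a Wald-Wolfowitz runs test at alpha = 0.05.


Step 1: Compute median = 27.50; label A = above, B = below.
Labels in order: BAABBBAAAB  (n_A = 5, n_B = 5)
Step 2: Count runs R = 5.
Step 3: Under H0 (random ordering), E[R] = 2*n_A*n_B/(n_A+n_B) + 1 = 2*5*5/10 + 1 = 6.0000.
        Var[R] = 2*n_A*n_B*(2*n_A*n_B - n_A - n_B) / ((n_A+n_B)^2 * (n_A+n_B-1)) = 2000/900 = 2.2222.
        SD[R] = 1.4907.
Step 4: Continuity-corrected z = (R + 0.5 - E[R]) / SD[R] = (5 + 0.5 - 6.0000) / 1.4907 = -0.3354.
Step 5: Two-sided p-value via normal approximation = 2*(1 - Phi(|z|)) = 0.737316.
Step 6: alpha = 0.05. fail to reject H0.

R = 5, z = -0.3354, p = 0.737316, fail to reject H0.


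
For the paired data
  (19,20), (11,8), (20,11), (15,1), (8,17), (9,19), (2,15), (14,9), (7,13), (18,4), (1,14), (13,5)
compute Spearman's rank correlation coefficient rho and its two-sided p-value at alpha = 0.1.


Step 1: Rank x and y separately (midranks; no ties here).
rank(x): 19->11, 11->6, 20->12, 15->9, 8->4, 9->5, 2->2, 14->8, 7->3, 18->10, 1->1, 13->7
rank(y): 20->12, 8->4, 11->6, 1->1, 17->10, 19->11, 15->9, 9->5, 13->7, 4->2, 14->8, 5->3
Step 2: d_i = R_x(i) - R_y(i); compute d_i^2.
  (11-12)^2=1, (6-4)^2=4, (12-6)^2=36, (9-1)^2=64, (4-10)^2=36, (5-11)^2=36, (2-9)^2=49, (8-5)^2=9, (3-7)^2=16, (10-2)^2=64, (1-8)^2=49, (7-3)^2=16
sum(d^2) = 380.
Step 3: rho = 1 - 6*380 / (12*(12^2 - 1)) = 1 - 2280/1716 = -0.328671.
Step 4: Under H0, t = rho * sqrt((n-2)/(1-rho^2)) = -1.1005 ~ t(10).
Step 5: Two-sided p-value from the t-distribution with 10 df = 0.296904.
Step 6: alpha = 0.1. fail to reject H0.

rho = -0.3287, p = 0.296904, fail to reject H0 at alpha = 0.1.


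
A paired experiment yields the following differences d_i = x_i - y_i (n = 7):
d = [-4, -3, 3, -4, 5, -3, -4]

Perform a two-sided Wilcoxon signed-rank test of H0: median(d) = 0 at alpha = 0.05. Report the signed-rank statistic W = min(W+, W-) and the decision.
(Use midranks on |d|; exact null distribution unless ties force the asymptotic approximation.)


Step 1: Drop any zero differences (none here) and take |d_i|.
|d| = [4, 3, 3, 4, 5, 3, 4]
Step 2: Midrank |d_i| (ties get averaged ranks).
ranks: |4|->5, |3|->2, |3|->2, |4|->5, |5|->7, |3|->2, |4|->5
Step 3: Attach original signs; sum ranks with positive sign and with negative sign.
W+ = 2 + 7 = 9
W- = 5 + 2 + 5 + 2 + 5 = 19
(Check: W+ + W- = 28 should equal n(n+1)/2 = 28.)
Step 4: Test statistic W = min(W+, W-) = 9.
Step 5: Ties in |d|, so use the tie-corrected normal approximation.
        E[W] = n(n+1)/4 = 7*8/4 = 14.
        Tie groups: |d|=3 (t=3), |d|=4 (t=3); sum(t^3 - t) = 48.
        Var[W] = n(n+1)(2n+1)/24 - sum(t^3-t)/48 = 840/24 - 48/48 = 34.
        z = (W - E[W]) / sqrt(Var[W]) = (9 - 14) / 5.8310 = -0.8575.
        Two-sided p = 2*Phi(z) = 0.391173.
Step 6: alpha = 0.05. fail to reject H0.

W+ = 9, W- = 19, W = min = 9, p = 0.391173, fail to reject H0.


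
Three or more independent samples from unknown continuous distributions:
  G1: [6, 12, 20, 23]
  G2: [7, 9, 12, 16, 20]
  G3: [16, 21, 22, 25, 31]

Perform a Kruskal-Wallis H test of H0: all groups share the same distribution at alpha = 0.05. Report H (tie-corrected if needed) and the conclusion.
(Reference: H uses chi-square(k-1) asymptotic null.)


Step 1: Combine all N = 14 observations and assign midranks.
sorted (value, group, rank): (6,G1,1), (7,G2,2), (9,G2,3), (12,G1,4.5), (12,G2,4.5), (16,G2,6.5), (16,G3,6.5), (20,G1,8.5), (20,G2,8.5), (21,G3,10), (22,G3,11), (23,G1,12), (25,G3,13), (31,G3,14)
Step 2: Sum ranks within each group.
R_1 = 26 (n_1 = 4)
R_2 = 24.5 (n_2 = 5)
R_3 = 54.5 (n_3 = 5)
Step 3: H = 12/(N(N+1)) * sum(R_i^2/n_i) - 3(N+1)
     = 12/(14*15) * (26^2/4 + 24.5^2/5 + 54.5^2/5) - 3*15
     = 0.057143 * 883.1 - 45
     = 5.462857.
Step 4: Ties present; correction factor C = 1 - 18/(14^3 - 14) = 0.993407. Corrected H = 5.462857 / 0.993407 = 5.499115.
Step 5: Under H0, H ~ chi^2(2); p-value = 0.063956.
Step 6: alpha = 0.05. fail to reject H0.

H = 5.4991, df = 2, p = 0.063956, fail to reject H0.


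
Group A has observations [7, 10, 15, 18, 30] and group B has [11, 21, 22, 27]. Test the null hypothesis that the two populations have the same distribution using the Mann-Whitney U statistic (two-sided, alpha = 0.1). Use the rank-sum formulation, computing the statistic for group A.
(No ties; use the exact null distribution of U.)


Step 1: Combine and sort all 9 observations; assign midranks.
sorted (value, group): (7,X), (10,X), (11,Y), (15,X), (18,X), (21,Y), (22,Y), (27,Y), (30,X)
ranks: 7->1, 10->2, 11->3, 15->4, 18->5, 21->6, 22->7, 27->8, 30->9
Step 2: Rank sum for X: R1 = 1 + 2 + 4 + 5 + 9 = 21.
Step 3: U_X = R1 - n1(n1+1)/2 = 21 - 5*6/2 = 21 - 15 = 6.
       U_Y = n1*n2 - U_X = 20 - 6 = 14.
Step 4: No ties, so the exact null distribution of U (based on enumerating the C(9,5) = 126 equally likely rank assignments) gives the two-sided p-value.
Step 5: p-value = 0.412698; compare to alpha = 0.1. fail to reject H0.

U_X = 6, p = 0.412698, fail to reject H0 at alpha = 0.1.


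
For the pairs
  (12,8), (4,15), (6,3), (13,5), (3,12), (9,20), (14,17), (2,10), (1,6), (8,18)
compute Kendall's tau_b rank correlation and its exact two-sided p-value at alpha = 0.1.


Step 1: Enumerate the 45 unordered pairs (i,j) with i<j and classify each by sign(x_j-x_i) * sign(y_j-y_i).
  (1,2):dx=-8,dy=+7->D; (1,3):dx=-6,dy=-5->C; (1,4):dx=+1,dy=-3->D; (1,5):dx=-9,dy=+4->D
  (1,6):dx=-3,dy=+12->D; (1,7):dx=+2,dy=+9->C; (1,8):dx=-10,dy=+2->D; (1,9):dx=-11,dy=-2->C
  (1,10):dx=-4,dy=+10->D; (2,3):dx=+2,dy=-12->D; (2,4):dx=+9,dy=-10->D; (2,5):dx=-1,dy=-3->C
  (2,6):dx=+5,dy=+5->C; (2,7):dx=+10,dy=+2->C; (2,8):dx=-2,dy=-5->C; (2,9):dx=-3,dy=-9->C
  (2,10):dx=+4,dy=+3->C; (3,4):dx=+7,dy=+2->C; (3,5):dx=-3,dy=+9->D; (3,6):dx=+3,dy=+17->C
  (3,7):dx=+8,dy=+14->C; (3,8):dx=-4,dy=+7->D; (3,9):dx=-5,dy=+3->D; (3,10):dx=+2,dy=+15->C
  (4,5):dx=-10,dy=+7->D; (4,6):dx=-4,dy=+15->D; (4,7):dx=+1,dy=+12->C; (4,8):dx=-11,dy=+5->D
  (4,9):dx=-12,dy=+1->D; (4,10):dx=-5,dy=+13->D; (5,6):dx=+6,dy=+8->C; (5,7):dx=+11,dy=+5->C
  (5,8):dx=-1,dy=-2->C; (5,9):dx=-2,dy=-6->C; (5,10):dx=+5,dy=+6->C; (6,7):dx=+5,dy=-3->D
  (6,8):dx=-7,dy=-10->C; (6,9):dx=-8,dy=-14->C; (6,10):dx=-1,dy=-2->C; (7,8):dx=-12,dy=-7->C
  (7,9):dx=-13,dy=-11->C; (7,10):dx=-6,dy=+1->D; (8,9):dx=-1,dy=-4->C; (8,10):dx=+6,dy=+8->C
  (9,10):dx=+7,dy=+12->C
Step 2: C = 27, D = 18, total pairs = 45.
Step 3: tau = (C - D)/(n(n-1)/2) = (27 - 18)/45 = 0.200000.
Step 4: Exact two-sided p-value (enumerate n! = 3628800 permutations of y under H0): p = 0.484313.
Step 5: alpha = 0.1. fail to reject H0.

tau_b = 0.2000 (C=27, D=18), p = 0.484313, fail to reject H0.


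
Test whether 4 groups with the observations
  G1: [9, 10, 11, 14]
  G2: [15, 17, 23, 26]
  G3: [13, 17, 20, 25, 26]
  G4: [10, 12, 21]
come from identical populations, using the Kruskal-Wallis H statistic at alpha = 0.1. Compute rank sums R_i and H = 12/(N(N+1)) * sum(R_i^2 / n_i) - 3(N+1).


Step 1: Combine all N = 16 observations and assign midranks.
sorted (value, group, rank): (9,G1,1), (10,G1,2.5), (10,G4,2.5), (11,G1,4), (12,G4,5), (13,G3,6), (14,G1,7), (15,G2,8), (17,G2,9.5), (17,G3,9.5), (20,G3,11), (21,G4,12), (23,G2,13), (25,G3,14), (26,G2,15.5), (26,G3,15.5)
Step 2: Sum ranks within each group.
R_1 = 14.5 (n_1 = 4)
R_2 = 46 (n_2 = 4)
R_3 = 56 (n_3 = 5)
R_4 = 19.5 (n_4 = 3)
Step 3: H = 12/(N(N+1)) * sum(R_i^2/n_i) - 3(N+1)
     = 12/(16*17) * (14.5^2/4 + 46^2/4 + 56^2/5 + 19.5^2/3) - 3*17
     = 0.044118 * 1335.51 - 51
     = 7.919669.
Step 4: Ties present; correction factor C = 1 - 18/(16^3 - 16) = 0.995588. Corrected H = 7.919669 / 0.995588 = 7.954764.
Step 5: Under H0, H ~ chi^2(3); p-value = 0.046956.
Step 6: alpha = 0.1. reject H0.

H = 7.9548, df = 3, p = 0.046956, reject H0.


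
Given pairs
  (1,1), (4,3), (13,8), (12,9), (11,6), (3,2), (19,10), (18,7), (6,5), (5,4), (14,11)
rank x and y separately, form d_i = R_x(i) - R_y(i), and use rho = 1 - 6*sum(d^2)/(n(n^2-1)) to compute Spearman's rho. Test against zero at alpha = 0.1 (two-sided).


Step 1: Rank x and y separately (midranks; no ties here).
rank(x): 1->1, 4->3, 13->8, 12->7, 11->6, 3->2, 19->11, 18->10, 6->5, 5->4, 14->9
rank(y): 1->1, 3->3, 8->8, 9->9, 6->6, 2->2, 10->10, 7->7, 5->5, 4->4, 11->11
Step 2: d_i = R_x(i) - R_y(i); compute d_i^2.
  (1-1)^2=0, (3-3)^2=0, (8-8)^2=0, (7-9)^2=4, (6-6)^2=0, (2-2)^2=0, (11-10)^2=1, (10-7)^2=9, (5-5)^2=0, (4-4)^2=0, (9-11)^2=4
sum(d^2) = 18.
Step 3: rho = 1 - 6*18 / (11*(11^2 - 1)) = 1 - 108/1320 = 0.918182.
Step 4: Under H0, t = rho * sqrt((n-2)/(1-rho^2)) = 6.9531 ~ t(9).
Step 5: Two-sided p-value from the t-distribution with 9 df = 0.000067.
Step 6: alpha = 0.1. reject H0.

rho = 0.9182, p = 0.000067, reject H0 at alpha = 0.1.


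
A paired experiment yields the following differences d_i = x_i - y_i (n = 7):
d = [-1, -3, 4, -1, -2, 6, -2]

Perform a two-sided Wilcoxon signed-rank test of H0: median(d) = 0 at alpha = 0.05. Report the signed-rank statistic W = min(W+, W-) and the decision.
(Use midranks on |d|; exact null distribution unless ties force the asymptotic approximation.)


Step 1: Drop any zero differences (none here) and take |d_i|.
|d| = [1, 3, 4, 1, 2, 6, 2]
Step 2: Midrank |d_i| (ties get averaged ranks).
ranks: |1|->1.5, |3|->5, |4|->6, |1|->1.5, |2|->3.5, |6|->7, |2|->3.5
Step 3: Attach original signs; sum ranks with positive sign and with negative sign.
W+ = 6 + 7 = 13
W- = 1.5 + 5 + 1.5 + 3.5 + 3.5 = 15
(Check: W+ + W- = 28 should equal n(n+1)/2 = 28.)
Step 4: Test statistic W = min(W+, W-) = 13.
Step 5: Ties in |d|, so use the tie-corrected normal approximation.
        E[W] = n(n+1)/4 = 7*8/4 = 14.
        Tie groups: |d|=1 (t=2), |d|=2 (t=2); sum(t^3 - t) = 12.
        Var[W] = n(n+1)(2n+1)/24 - sum(t^3-t)/48 = 840/24 - 12/48 = 34.75.
        z = (W - E[W]) / sqrt(Var[W]) = (13 - 14) / 5.8949 = -0.1696.
        Two-sided p = 2*Phi(z) = 0.865295.
Step 6: alpha = 0.05. fail to reject H0.

W+ = 13, W- = 15, W = min = 13, p = 0.865295, fail to reject H0.


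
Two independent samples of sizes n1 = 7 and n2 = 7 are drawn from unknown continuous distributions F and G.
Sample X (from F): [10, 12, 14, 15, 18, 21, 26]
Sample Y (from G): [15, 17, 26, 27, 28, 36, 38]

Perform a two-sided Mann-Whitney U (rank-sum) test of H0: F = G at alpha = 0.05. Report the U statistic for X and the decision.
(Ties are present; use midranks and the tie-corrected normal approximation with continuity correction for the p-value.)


Step 1: Combine and sort all 14 observations; assign midranks.
sorted (value, group): (10,X), (12,X), (14,X), (15,X), (15,Y), (17,Y), (18,X), (21,X), (26,X), (26,Y), (27,Y), (28,Y), (36,Y), (38,Y)
ranks: 10->1, 12->2, 14->3, 15->4.5, 15->4.5, 17->6, 18->7, 21->8, 26->9.5, 26->9.5, 27->11, 28->12, 36->13, 38->14
Step 2: Rank sum for X: R1 = 1 + 2 + 3 + 4.5 + 7 + 8 + 9.5 = 35.
Step 3: U_X = R1 - n1(n1+1)/2 = 35 - 7*8/2 = 35 - 28 = 7.
       U_Y = n1*n2 - U_X = 49 - 7 = 42.
Step 4: Ties are present, so use the tie-corrected normal approximation (with continuity correction) for the p-value.
Step 5: p-value = 0.029483; compare to alpha = 0.05. reject H0.

U_X = 7, p = 0.029483, reject H0 at alpha = 0.05.


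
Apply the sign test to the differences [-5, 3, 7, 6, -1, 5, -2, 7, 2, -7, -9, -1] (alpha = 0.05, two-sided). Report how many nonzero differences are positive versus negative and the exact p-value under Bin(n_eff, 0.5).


Step 1: Discard zero differences. Original n = 12; n_eff = number of nonzero differences = 12.
Nonzero differences (with sign): -5, +3, +7, +6, -1, +5, -2, +7, +2, -7, -9, -1
Step 2: Count signs: positive = 6, negative = 6.
Step 3: Under H0: P(positive) = 0.5, so the number of positives S ~ Bin(12, 0.5).
Step 4: Two-sided exact p-value = sum of Bin(12,0.5) probabilities at or below the observed probability = 1.000000.
Step 5: alpha = 0.05. fail to reject H0.

n_eff = 12, pos = 6, neg = 6, p = 1.000000, fail to reject H0.


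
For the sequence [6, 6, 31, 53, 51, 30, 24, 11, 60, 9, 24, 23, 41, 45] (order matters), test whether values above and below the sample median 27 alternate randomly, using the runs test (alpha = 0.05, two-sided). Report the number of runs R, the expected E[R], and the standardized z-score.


Step 1: Compute median = 27; label A = above, B = below.
Labels in order: BBAAAABBABBBAA  (n_A = 7, n_B = 7)
Step 2: Count runs R = 6.
Step 3: Under H0 (random ordering), E[R] = 2*n_A*n_B/(n_A+n_B) + 1 = 2*7*7/14 + 1 = 8.0000.
        Var[R] = 2*n_A*n_B*(2*n_A*n_B - n_A - n_B) / ((n_A+n_B)^2 * (n_A+n_B-1)) = 8232/2548 = 3.2308.
        SD[R] = 1.7974.
Step 4: Continuity-corrected z = (R + 0.5 - E[R]) / SD[R] = (6 + 0.5 - 8.0000) / 1.7974 = -0.8345.
Step 5: Two-sided p-value via normal approximation = 2*(1 - Phi(|z|)) = 0.403986.
Step 6: alpha = 0.05. fail to reject H0.

R = 6, z = -0.8345, p = 0.403986, fail to reject H0.


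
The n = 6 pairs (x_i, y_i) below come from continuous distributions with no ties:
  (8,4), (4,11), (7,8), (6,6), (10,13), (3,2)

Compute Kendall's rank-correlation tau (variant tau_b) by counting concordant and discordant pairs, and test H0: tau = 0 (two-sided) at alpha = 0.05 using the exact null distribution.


Step 1: Enumerate the 15 unordered pairs (i,j) with i<j and classify each by sign(x_j-x_i) * sign(y_j-y_i).
  (1,2):dx=-4,dy=+7->D; (1,3):dx=-1,dy=+4->D; (1,4):dx=-2,dy=+2->D; (1,5):dx=+2,dy=+9->C
  (1,6):dx=-5,dy=-2->C; (2,3):dx=+3,dy=-3->D; (2,4):dx=+2,dy=-5->D; (2,5):dx=+6,dy=+2->C
  (2,6):dx=-1,dy=-9->C; (3,4):dx=-1,dy=-2->C; (3,5):dx=+3,dy=+5->C; (3,6):dx=-4,dy=-6->C
  (4,5):dx=+4,dy=+7->C; (4,6):dx=-3,dy=-4->C; (5,6):dx=-7,dy=-11->C
Step 2: C = 10, D = 5, total pairs = 15.
Step 3: tau = (C - D)/(n(n-1)/2) = (10 - 5)/15 = 0.333333.
Step 4: Exact two-sided p-value (enumerate n! = 720 permutations of y under H0): p = 0.469444.
Step 5: alpha = 0.05. fail to reject H0.

tau_b = 0.3333 (C=10, D=5), p = 0.469444, fail to reject H0.


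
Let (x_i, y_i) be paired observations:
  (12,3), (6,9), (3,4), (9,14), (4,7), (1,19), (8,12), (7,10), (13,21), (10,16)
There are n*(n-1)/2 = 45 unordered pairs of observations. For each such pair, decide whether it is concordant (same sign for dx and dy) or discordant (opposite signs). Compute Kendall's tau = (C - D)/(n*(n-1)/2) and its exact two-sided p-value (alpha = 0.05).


Step 1: Enumerate the 45 unordered pairs (i,j) with i<j and classify each by sign(x_j-x_i) * sign(y_j-y_i).
  (1,2):dx=-6,dy=+6->D; (1,3):dx=-9,dy=+1->D; (1,4):dx=-3,dy=+11->D; (1,5):dx=-8,dy=+4->D
  (1,6):dx=-11,dy=+16->D; (1,7):dx=-4,dy=+9->D; (1,8):dx=-5,dy=+7->D; (1,9):dx=+1,dy=+18->C
  (1,10):dx=-2,dy=+13->D; (2,3):dx=-3,dy=-5->C; (2,4):dx=+3,dy=+5->C; (2,5):dx=-2,dy=-2->C
  (2,6):dx=-5,dy=+10->D; (2,7):dx=+2,dy=+3->C; (2,8):dx=+1,dy=+1->C; (2,9):dx=+7,dy=+12->C
  (2,10):dx=+4,dy=+7->C; (3,4):dx=+6,dy=+10->C; (3,5):dx=+1,dy=+3->C; (3,6):dx=-2,dy=+15->D
  (3,7):dx=+5,dy=+8->C; (3,8):dx=+4,dy=+6->C; (3,9):dx=+10,dy=+17->C; (3,10):dx=+7,dy=+12->C
  (4,5):dx=-5,dy=-7->C; (4,6):dx=-8,dy=+5->D; (4,7):dx=-1,dy=-2->C; (4,8):dx=-2,dy=-4->C
  (4,9):dx=+4,dy=+7->C; (4,10):dx=+1,dy=+2->C; (5,6):dx=-3,dy=+12->D; (5,7):dx=+4,dy=+5->C
  (5,8):dx=+3,dy=+3->C; (5,9):dx=+9,dy=+14->C; (5,10):dx=+6,dy=+9->C; (6,7):dx=+7,dy=-7->D
  (6,8):dx=+6,dy=-9->D; (6,9):dx=+12,dy=+2->C; (6,10):dx=+9,dy=-3->D; (7,8):dx=-1,dy=-2->C
  (7,9):dx=+5,dy=+9->C; (7,10):dx=+2,dy=+4->C; (8,9):dx=+6,dy=+11->C; (8,10):dx=+3,dy=+6->C
  (9,10):dx=-3,dy=-5->C
Step 2: C = 30, D = 15, total pairs = 45.
Step 3: tau = (C - D)/(n(n-1)/2) = (30 - 15)/45 = 0.333333.
Step 4: Exact two-sided p-value (enumerate n! = 3628800 permutations of y under H0): p = 0.216373.
Step 5: alpha = 0.05. fail to reject H0.

tau_b = 0.3333 (C=30, D=15), p = 0.216373, fail to reject H0.


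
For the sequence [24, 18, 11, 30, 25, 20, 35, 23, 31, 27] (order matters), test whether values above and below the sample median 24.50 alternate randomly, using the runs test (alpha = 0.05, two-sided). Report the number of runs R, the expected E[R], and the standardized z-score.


Step 1: Compute median = 24.50; label A = above, B = below.
Labels in order: BBBAABABAA  (n_A = 5, n_B = 5)
Step 2: Count runs R = 6.
Step 3: Under H0 (random ordering), E[R] = 2*n_A*n_B/(n_A+n_B) + 1 = 2*5*5/10 + 1 = 6.0000.
        Var[R] = 2*n_A*n_B*(2*n_A*n_B - n_A - n_B) / ((n_A+n_B)^2 * (n_A+n_B-1)) = 2000/900 = 2.2222.
        SD[R] = 1.4907.
Step 4: R = E[R], so z = 0 with no continuity correction.
Step 5: Two-sided p-value via normal approximation = 2*(1 - Phi(|z|)) = 1.000000.
Step 6: alpha = 0.05. fail to reject H0.

R = 6, z = 0.0000, p = 1.000000, fail to reject H0.


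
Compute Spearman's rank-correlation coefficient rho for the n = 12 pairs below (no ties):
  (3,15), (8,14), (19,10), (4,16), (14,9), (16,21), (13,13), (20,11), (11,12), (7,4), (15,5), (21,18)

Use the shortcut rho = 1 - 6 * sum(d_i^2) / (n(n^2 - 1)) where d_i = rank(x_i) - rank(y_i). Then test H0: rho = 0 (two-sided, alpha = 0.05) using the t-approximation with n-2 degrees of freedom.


Step 1: Rank x and y separately (midranks; no ties here).
rank(x): 3->1, 8->4, 19->10, 4->2, 14->7, 16->9, 13->6, 20->11, 11->5, 7->3, 15->8, 21->12
rank(y): 15->9, 14->8, 10->4, 16->10, 9->3, 21->12, 13->7, 11->5, 12->6, 4->1, 5->2, 18->11
Step 2: d_i = R_x(i) - R_y(i); compute d_i^2.
  (1-9)^2=64, (4-8)^2=16, (10-4)^2=36, (2-10)^2=64, (7-3)^2=16, (9-12)^2=9, (6-7)^2=1, (11-5)^2=36, (5-6)^2=1, (3-1)^2=4, (8-2)^2=36, (12-11)^2=1
sum(d^2) = 284.
Step 3: rho = 1 - 6*284 / (12*(12^2 - 1)) = 1 - 1704/1716 = 0.006993.
Step 4: Under H0, t = rho * sqrt((n-2)/(1-rho^2)) = 0.0221 ~ t(10).
Step 5: Two-sided p-value from the t-distribution with 10 df = 0.982792.
Step 6: alpha = 0.05. fail to reject H0.

rho = 0.0070, p = 0.982792, fail to reject H0 at alpha = 0.05.


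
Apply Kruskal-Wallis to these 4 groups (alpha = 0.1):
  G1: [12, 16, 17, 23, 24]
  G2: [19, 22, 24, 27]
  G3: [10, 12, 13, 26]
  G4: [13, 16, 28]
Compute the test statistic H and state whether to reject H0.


Step 1: Combine all N = 16 observations and assign midranks.
sorted (value, group, rank): (10,G3,1), (12,G1,2.5), (12,G3,2.5), (13,G3,4.5), (13,G4,4.5), (16,G1,6.5), (16,G4,6.5), (17,G1,8), (19,G2,9), (22,G2,10), (23,G1,11), (24,G1,12.5), (24,G2,12.5), (26,G3,14), (27,G2,15), (28,G4,16)
Step 2: Sum ranks within each group.
R_1 = 40.5 (n_1 = 5)
R_2 = 46.5 (n_2 = 4)
R_3 = 22 (n_3 = 4)
R_4 = 27 (n_4 = 3)
Step 3: H = 12/(N(N+1)) * sum(R_i^2/n_i) - 3(N+1)
     = 12/(16*17) * (40.5^2/5 + 46.5^2/4 + 22^2/4 + 27^2/3) - 3*17
     = 0.044118 * 1232.61 - 51
     = 3.379963.
Step 4: Ties present; correction factor C = 1 - 24/(16^3 - 16) = 0.994118. Corrected H = 3.379963 / 0.994118 = 3.399963.
Step 5: Under H0, H ~ chi^2(3); p-value = 0.333970.
Step 6: alpha = 0.1. fail to reject H0.

H = 3.4000, df = 3, p = 0.333970, fail to reject H0.


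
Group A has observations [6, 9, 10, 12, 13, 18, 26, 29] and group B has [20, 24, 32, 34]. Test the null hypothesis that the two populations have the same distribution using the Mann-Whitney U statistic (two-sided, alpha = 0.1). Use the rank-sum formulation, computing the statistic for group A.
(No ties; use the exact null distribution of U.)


Step 1: Combine and sort all 12 observations; assign midranks.
sorted (value, group): (6,X), (9,X), (10,X), (12,X), (13,X), (18,X), (20,Y), (24,Y), (26,X), (29,X), (32,Y), (34,Y)
ranks: 6->1, 9->2, 10->3, 12->4, 13->5, 18->6, 20->7, 24->8, 26->9, 29->10, 32->11, 34->12
Step 2: Rank sum for X: R1 = 1 + 2 + 3 + 4 + 5 + 6 + 9 + 10 = 40.
Step 3: U_X = R1 - n1(n1+1)/2 = 40 - 8*9/2 = 40 - 36 = 4.
       U_Y = n1*n2 - U_X = 32 - 4 = 28.
Step 4: No ties, so the exact null distribution of U (based on enumerating the C(12,8) = 495 equally likely rank assignments) gives the two-sided p-value.
Step 5: p-value = 0.048485; compare to alpha = 0.1. reject H0.

U_X = 4, p = 0.048485, reject H0 at alpha = 0.1.


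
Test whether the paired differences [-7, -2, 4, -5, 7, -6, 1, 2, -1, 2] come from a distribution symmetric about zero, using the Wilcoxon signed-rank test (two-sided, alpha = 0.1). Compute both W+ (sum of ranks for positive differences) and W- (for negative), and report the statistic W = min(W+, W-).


Step 1: Drop any zero differences (none here) and take |d_i|.
|d| = [7, 2, 4, 5, 7, 6, 1, 2, 1, 2]
Step 2: Midrank |d_i| (ties get averaged ranks).
ranks: |7|->9.5, |2|->4, |4|->6, |5|->7, |7|->9.5, |6|->8, |1|->1.5, |2|->4, |1|->1.5, |2|->4
Step 3: Attach original signs; sum ranks with positive sign and with negative sign.
W+ = 6 + 9.5 + 1.5 + 4 + 4 = 25
W- = 9.5 + 4 + 7 + 8 + 1.5 = 30
(Check: W+ + W- = 55 should equal n(n+1)/2 = 55.)
Step 4: Test statistic W = min(W+, W-) = 25.
Step 5: Ties in |d|, so use the tie-corrected normal approximation.
        E[W] = n(n+1)/4 = 10*11/4 = 27.5.
        Tie groups: |d|=1 (t=2), |d|=2 (t=3), |d|=7 (t=2); sum(t^3 - t) = 36.
        Var[W] = n(n+1)(2n+1)/24 - sum(t^3-t)/48 = 2310/24 - 36/48 = 95.5.
        z = (W - E[W]) / sqrt(Var[W]) = (25 - 27.5) / 9.7724 = -0.2558.
        Two-sided p = 2*Phi(z) = 0.798088.
Step 6: alpha = 0.1. fail to reject H0.

W+ = 25, W- = 30, W = min = 25, p = 0.798088, fail to reject H0.


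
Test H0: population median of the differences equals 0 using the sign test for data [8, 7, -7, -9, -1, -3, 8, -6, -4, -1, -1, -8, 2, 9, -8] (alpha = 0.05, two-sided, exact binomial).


Step 1: Discard zero differences. Original n = 15; n_eff = number of nonzero differences = 15.
Nonzero differences (with sign): +8, +7, -7, -9, -1, -3, +8, -6, -4, -1, -1, -8, +2, +9, -8
Step 2: Count signs: positive = 5, negative = 10.
Step 3: Under H0: P(positive) = 0.5, so the number of positives S ~ Bin(15, 0.5).
Step 4: Two-sided exact p-value = sum of Bin(15,0.5) probabilities at or below the observed probability = 0.301758.
Step 5: alpha = 0.05. fail to reject H0.

n_eff = 15, pos = 5, neg = 10, p = 0.301758, fail to reject H0.


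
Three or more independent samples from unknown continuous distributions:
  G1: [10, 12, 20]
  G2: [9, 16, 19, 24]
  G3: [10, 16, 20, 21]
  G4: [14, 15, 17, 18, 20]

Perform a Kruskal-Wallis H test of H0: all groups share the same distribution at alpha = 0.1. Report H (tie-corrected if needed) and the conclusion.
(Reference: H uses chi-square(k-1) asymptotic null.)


Step 1: Combine all N = 16 observations and assign midranks.
sorted (value, group, rank): (9,G2,1), (10,G1,2.5), (10,G3,2.5), (12,G1,4), (14,G4,5), (15,G4,6), (16,G2,7.5), (16,G3,7.5), (17,G4,9), (18,G4,10), (19,G2,11), (20,G1,13), (20,G3,13), (20,G4,13), (21,G3,15), (24,G2,16)
Step 2: Sum ranks within each group.
R_1 = 19.5 (n_1 = 3)
R_2 = 35.5 (n_2 = 4)
R_3 = 38 (n_3 = 4)
R_4 = 43 (n_4 = 5)
Step 3: H = 12/(N(N+1)) * sum(R_i^2/n_i) - 3(N+1)
     = 12/(16*17) * (19.5^2/3 + 35.5^2/4 + 38^2/4 + 43^2/5) - 3*17
     = 0.044118 * 1172.61 - 51
     = 0.732904.
Step 4: Ties present; correction factor C = 1 - 36/(16^3 - 16) = 0.991176. Corrected H = 0.732904 / 0.991176 = 0.739429.
Step 5: Under H0, H ~ chi^2(3); p-value = 0.863893.
Step 6: alpha = 0.1. fail to reject H0.

H = 0.7394, df = 3, p = 0.863893, fail to reject H0.
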